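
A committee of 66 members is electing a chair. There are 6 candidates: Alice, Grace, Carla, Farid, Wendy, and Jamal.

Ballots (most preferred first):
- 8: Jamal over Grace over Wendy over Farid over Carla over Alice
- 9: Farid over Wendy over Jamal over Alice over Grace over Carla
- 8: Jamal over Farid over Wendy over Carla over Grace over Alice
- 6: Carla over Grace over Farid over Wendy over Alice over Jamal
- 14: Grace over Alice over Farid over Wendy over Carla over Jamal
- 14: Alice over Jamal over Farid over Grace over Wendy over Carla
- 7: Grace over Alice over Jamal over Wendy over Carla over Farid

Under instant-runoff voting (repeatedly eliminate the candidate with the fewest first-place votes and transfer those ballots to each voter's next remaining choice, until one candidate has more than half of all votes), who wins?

Jamal

Round 1: Alice 14, Grace 21, Carla 6, Farid 9, Wendy 0, Jamal 16. Wendy eliminated.
Round 2: Alice 14, Grace 21, Carla 6, Farid 9, Jamal 16. Carla eliminated.
Round 3: Alice 14, Grace 27, Farid 9, Jamal 16. Farid eliminated.
Round 4: Alice 14, Grace 27, Jamal 25. Alice eliminated.
Round 5: Grace 27, Jamal 39. Jamal has a majority (≥34).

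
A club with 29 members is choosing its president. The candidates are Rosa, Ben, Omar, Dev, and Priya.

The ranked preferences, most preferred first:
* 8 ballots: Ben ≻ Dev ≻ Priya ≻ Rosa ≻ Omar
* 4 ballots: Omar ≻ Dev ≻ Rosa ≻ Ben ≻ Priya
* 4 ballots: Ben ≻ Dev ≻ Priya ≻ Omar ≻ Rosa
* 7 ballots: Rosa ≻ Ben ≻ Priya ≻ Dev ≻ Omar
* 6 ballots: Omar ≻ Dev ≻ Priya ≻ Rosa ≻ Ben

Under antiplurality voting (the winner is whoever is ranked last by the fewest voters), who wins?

Last-place votes: Rosa 4, Ben 6, Omar 15, Dev 0, Priya 4.

Dev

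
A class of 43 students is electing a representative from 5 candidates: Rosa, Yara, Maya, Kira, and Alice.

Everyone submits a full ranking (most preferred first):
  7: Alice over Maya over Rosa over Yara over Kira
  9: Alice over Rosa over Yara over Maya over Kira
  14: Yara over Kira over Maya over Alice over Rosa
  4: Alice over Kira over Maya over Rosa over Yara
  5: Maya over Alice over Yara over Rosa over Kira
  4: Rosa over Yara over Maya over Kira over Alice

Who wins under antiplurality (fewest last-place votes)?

Maya

Last-place votes: Rosa 14, Yara 4, Maya 0, Kira 21, Alice 4.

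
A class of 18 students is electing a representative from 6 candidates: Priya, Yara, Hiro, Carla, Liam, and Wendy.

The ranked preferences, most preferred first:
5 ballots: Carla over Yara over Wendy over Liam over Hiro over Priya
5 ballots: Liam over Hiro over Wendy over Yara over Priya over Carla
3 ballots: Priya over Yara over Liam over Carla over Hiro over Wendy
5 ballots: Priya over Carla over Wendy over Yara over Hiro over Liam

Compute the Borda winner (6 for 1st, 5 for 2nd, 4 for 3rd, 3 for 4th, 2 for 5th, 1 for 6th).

Priya: 5×1 + 5×2 + 3×6 + 5×6 = 63
Yara: 5×5 + 5×3 + 3×5 + 5×3 = 70
Hiro: 5×2 + 5×5 + 3×2 + 5×2 = 51
Carla: 5×6 + 5×1 + 3×3 + 5×5 = 69
Liam: 5×3 + 5×6 + 3×4 + 5×1 = 62
Wendy: 5×4 + 5×4 + 3×1 + 5×4 = 63

Yara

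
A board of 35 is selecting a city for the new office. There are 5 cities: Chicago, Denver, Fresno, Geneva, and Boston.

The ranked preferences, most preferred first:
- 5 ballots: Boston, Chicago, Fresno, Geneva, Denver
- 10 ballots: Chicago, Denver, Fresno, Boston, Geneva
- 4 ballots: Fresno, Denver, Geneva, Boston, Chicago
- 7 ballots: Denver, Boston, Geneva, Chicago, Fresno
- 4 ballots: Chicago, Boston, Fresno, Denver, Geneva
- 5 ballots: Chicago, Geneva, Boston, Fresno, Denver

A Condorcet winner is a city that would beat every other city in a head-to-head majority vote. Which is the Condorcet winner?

Chicago vs Denver: 24–11
Chicago vs Fresno: 31–4
Chicago vs Geneva: 24–11
Chicago vs Boston: 19–16
Chicago beats every other city.

Chicago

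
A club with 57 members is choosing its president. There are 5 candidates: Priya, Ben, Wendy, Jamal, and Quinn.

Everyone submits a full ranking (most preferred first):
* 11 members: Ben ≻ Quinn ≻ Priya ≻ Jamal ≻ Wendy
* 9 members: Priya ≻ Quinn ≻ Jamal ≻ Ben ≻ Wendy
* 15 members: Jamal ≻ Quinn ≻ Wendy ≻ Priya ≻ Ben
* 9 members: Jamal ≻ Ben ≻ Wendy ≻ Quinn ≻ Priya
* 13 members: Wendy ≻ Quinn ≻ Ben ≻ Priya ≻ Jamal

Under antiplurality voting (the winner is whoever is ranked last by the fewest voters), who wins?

Quinn

Last-place votes: Priya 9, Ben 15, Wendy 20, Jamal 13, Quinn 0.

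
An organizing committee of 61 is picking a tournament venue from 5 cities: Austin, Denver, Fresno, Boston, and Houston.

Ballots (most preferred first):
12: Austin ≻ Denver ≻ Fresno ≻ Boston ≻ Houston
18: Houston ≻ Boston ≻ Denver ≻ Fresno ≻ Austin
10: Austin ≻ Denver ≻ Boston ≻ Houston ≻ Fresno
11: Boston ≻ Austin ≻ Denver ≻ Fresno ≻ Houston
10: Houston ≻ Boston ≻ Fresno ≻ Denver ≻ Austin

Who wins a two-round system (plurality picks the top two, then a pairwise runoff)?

Round 1 first-place votes: Austin 22, Denver 0, Fresno 0, Boston 11, Houston 28. Houston and Austin advance.
Runoff: Houston is ranked above Austin on 28 ballots, Austin above Houston on 33.

Austin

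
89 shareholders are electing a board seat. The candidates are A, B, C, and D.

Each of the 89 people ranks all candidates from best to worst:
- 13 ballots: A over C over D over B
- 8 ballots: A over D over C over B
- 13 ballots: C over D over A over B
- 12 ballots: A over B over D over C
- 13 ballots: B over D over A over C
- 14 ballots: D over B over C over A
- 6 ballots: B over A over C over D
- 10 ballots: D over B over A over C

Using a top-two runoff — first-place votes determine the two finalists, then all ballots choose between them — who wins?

Round 1 first-place votes: A 33, B 19, C 13, D 24. A and D advance.
Runoff: A is ranked above D on 39 ballots, D above A on 50.

D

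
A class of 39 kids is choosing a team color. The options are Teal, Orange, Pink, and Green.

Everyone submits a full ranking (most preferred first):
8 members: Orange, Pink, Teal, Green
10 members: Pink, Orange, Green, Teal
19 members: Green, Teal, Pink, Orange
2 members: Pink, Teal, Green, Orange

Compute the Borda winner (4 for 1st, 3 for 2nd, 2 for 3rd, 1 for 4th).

Pink

Teal: 8×2 + 10×1 + 19×3 + 2×3 = 89
Orange: 8×4 + 10×3 + 19×1 + 2×1 = 83
Pink: 8×3 + 10×4 + 19×2 + 2×4 = 110
Green: 8×1 + 10×2 + 19×4 + 2×2 = 108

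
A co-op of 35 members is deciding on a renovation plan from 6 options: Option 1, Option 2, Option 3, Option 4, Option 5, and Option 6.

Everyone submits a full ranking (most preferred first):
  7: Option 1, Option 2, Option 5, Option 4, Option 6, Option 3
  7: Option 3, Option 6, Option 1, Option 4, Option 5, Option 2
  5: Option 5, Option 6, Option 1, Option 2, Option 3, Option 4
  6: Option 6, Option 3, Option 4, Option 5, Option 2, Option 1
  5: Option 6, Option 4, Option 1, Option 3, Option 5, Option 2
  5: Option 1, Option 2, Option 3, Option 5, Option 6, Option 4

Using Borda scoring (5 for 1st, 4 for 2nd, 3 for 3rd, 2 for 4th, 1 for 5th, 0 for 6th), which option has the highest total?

Option 6

Option 1: 7×5 + 7×3 + 5×3 + 6×0 + 5×3 + 5×5 = 111
Option 2: 7×4 + 7×0 + 5×2 + 6×1 + 5×0 + 5×4 = 64
Option 3: 7×0 + 7×5 + 5×1 + 6×4 + 5×2 + 5×3 = 89
Option 4: 7×2 + 7×2 + 5×0 + 6×3 + 5×4 + 5×0 = 66
Option 5: 7×3 + 7×1 + 5×5 + 6×2 + 5×1 + 5×2 = 80
Option 6: 7×1 + 7×4 + 5×4 + 6×5 + 5×5 + 5×1 = 115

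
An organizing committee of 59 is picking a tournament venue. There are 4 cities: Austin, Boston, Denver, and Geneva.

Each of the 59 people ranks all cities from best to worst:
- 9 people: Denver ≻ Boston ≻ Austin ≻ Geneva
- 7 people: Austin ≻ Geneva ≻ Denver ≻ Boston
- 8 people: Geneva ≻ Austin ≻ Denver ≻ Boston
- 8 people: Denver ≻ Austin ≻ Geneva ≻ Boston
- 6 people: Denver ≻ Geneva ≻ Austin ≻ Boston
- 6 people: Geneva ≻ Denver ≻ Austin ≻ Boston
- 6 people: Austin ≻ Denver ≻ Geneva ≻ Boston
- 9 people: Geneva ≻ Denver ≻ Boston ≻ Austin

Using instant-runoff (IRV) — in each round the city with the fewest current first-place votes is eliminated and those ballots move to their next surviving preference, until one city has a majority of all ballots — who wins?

Round 1: Austin 13, Boston 0, Denver 23, Geneva 23. Boston eliminated.
Round 2: Austin 13, Denver 23, Geneva 23. Austin eliminated.
Round 3: Denver 29, Geneva 30. Geneva has a majority (≥30).

Geneva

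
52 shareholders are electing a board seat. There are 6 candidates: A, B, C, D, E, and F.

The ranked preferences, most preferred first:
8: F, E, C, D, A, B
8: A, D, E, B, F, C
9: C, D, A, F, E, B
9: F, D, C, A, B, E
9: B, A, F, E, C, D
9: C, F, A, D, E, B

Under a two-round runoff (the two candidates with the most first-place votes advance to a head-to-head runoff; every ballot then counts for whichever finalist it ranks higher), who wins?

Round 1 first-place votes: A 8, B 9, C 18, D 0, E 0, F 17. C and F advance.
Runoff: C is ranked above F on 18 ballots, F above C on 34.

F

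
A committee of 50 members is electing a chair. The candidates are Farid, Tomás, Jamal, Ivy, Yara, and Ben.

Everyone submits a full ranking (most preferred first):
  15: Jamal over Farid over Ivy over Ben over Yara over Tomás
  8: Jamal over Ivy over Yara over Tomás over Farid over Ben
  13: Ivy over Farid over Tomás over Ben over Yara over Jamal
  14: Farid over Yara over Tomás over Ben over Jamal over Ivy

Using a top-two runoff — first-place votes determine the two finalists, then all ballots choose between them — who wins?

Round 1 first-place votes: Farid 14, Tomás 0, Jamal 23, Ivy 13, Yara 0, Ben 0. Jamal and Farid advance.
Runoff: Jamal is ranked above Farid on 23 ballots, Farid above Jamal on 27.

Farid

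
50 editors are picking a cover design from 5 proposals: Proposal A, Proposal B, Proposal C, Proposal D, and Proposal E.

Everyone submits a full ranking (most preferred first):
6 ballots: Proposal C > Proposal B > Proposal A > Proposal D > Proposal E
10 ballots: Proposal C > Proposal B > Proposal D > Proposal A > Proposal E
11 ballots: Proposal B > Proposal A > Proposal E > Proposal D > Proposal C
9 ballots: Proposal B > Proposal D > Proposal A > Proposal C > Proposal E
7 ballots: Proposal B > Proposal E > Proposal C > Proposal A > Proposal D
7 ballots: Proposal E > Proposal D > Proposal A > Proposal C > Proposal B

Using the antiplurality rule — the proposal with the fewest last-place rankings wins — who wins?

Last-place votes: Proposal A 0, Proposal B 7, Proposal C 11, Proposal D 7, Proposal E 25.

Proposal A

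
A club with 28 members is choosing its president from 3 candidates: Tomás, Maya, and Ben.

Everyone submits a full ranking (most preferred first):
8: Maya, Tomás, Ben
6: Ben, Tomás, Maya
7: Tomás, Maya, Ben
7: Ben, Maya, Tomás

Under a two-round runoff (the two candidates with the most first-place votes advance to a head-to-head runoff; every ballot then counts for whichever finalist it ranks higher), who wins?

Maya

Round 1 first-place votes: Tomás 7, Maya 8, Ben 13. Ben and Maya advance.
Runoff: Ben is ranked above Maya on 13 ballots, Maya above Ben on 15.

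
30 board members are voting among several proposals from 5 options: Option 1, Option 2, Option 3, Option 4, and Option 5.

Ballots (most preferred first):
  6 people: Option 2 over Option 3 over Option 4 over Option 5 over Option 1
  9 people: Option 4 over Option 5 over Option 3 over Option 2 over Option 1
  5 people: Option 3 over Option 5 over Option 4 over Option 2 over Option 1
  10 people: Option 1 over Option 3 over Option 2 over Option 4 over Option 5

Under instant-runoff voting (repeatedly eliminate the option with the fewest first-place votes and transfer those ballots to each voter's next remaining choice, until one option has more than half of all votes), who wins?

Round 1: Option 1 10, Option 2 6, Option 3 5, Option 4 9, Option 5 0. Option 5 eliminated.
Round 2: Option 1 10, Option 2 6, Option 3 5, Option 4 9. Option 3 eliminated.
Round 3: Option 1 10, Option 2 6, Option 4 14. Option 2 eliminated.
Round 4: Option 1 10, Option 4 20. Option 4 has a majority (≥16).

Option 4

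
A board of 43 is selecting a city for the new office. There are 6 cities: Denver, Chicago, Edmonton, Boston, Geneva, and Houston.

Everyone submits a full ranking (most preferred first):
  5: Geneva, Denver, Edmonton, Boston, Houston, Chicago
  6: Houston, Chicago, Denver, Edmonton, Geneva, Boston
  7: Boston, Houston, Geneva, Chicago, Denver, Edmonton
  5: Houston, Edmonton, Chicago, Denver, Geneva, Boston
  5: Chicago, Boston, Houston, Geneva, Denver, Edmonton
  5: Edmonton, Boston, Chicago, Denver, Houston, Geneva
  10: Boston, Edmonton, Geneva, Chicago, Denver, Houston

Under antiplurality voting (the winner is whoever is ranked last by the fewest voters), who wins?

Last-place votes: Denver 0, Chicago 5, Edmonton 12, Boston 11, Geneva 5, Houston 10.

Denver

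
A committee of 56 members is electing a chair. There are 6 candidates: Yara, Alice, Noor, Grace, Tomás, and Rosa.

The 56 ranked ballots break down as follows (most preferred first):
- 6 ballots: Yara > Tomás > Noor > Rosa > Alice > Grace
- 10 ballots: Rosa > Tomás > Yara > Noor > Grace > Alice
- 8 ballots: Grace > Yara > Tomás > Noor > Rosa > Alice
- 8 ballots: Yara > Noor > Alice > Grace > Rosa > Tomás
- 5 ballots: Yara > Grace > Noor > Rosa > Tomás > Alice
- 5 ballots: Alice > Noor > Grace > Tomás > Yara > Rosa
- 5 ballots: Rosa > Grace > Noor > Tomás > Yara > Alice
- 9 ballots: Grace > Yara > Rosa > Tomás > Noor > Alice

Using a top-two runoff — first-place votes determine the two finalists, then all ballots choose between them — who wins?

Round 1 first-place votes: Yara 19, Alice 5, Noor 0, Grace 17, Tomás 0, Rosa 15. Yara and Grace advance.
Runoff: Yara is ranked above Grace on 29 ballots, Grace above Yara on 27.

Yara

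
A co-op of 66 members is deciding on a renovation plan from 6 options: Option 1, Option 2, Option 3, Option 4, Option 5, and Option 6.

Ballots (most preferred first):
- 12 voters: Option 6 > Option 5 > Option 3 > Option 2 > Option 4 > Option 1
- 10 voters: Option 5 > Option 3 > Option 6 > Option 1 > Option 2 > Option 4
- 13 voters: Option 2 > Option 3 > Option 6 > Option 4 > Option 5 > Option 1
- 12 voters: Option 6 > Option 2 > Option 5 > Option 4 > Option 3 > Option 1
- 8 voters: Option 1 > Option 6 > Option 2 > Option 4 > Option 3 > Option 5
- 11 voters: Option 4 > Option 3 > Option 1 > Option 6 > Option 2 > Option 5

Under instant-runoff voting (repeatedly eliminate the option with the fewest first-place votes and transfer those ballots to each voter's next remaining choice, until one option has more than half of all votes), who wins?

Round 1: Option 1 8, Option 2 13, Option 3 0, Option 4 11, Option 5 10, Option 6 24. Option 3 eliminated.
Round 2: Option 1 8, Option 2 13, Option 4 11, Option 5 10, Option 6 24. Option 1 eliminated.
Round 3: Option 2 13, Option 4 11, Option 5 10, Option 6 32. Option 5 eliminated.
Round 4: Option 2 13, Option 4 11, Option 6 42. Option 6 has a majority (≥34).

Option 6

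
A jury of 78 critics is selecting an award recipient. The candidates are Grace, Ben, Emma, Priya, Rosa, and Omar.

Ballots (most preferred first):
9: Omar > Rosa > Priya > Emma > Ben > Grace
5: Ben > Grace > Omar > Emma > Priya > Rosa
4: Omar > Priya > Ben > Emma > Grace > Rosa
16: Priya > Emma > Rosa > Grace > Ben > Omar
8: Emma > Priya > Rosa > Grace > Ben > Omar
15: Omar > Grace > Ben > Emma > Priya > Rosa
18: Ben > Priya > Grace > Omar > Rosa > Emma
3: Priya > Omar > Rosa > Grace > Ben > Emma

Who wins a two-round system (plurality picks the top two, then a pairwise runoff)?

Ben

Round 1 first-place votes: Grace 0, Ben 23, Emma 8, Priya 19, Rosa 0, Omar 28. Omar and Ben advance.
Runoff: Omar is ranked above Ben on 31 ballots, Ben above Omar on 47.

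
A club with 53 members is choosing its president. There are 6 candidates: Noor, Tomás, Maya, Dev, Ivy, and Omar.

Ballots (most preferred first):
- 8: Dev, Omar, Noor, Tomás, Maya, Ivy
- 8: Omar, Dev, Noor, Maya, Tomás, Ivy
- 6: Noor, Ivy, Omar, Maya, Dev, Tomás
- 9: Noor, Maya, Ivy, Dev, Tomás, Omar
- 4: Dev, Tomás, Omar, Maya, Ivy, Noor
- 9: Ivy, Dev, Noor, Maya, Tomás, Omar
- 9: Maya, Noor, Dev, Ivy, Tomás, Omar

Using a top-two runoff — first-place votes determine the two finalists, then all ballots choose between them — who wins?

Dev

Round 1 first-place votes: Noor 15, Tomás 0, Maya 9, Dev 12, Ivy 9, Omar 8. Noor and Dev advance.
Runoff: Noor is ranked above Dev on 24 ballots, Dev above Noor on 29.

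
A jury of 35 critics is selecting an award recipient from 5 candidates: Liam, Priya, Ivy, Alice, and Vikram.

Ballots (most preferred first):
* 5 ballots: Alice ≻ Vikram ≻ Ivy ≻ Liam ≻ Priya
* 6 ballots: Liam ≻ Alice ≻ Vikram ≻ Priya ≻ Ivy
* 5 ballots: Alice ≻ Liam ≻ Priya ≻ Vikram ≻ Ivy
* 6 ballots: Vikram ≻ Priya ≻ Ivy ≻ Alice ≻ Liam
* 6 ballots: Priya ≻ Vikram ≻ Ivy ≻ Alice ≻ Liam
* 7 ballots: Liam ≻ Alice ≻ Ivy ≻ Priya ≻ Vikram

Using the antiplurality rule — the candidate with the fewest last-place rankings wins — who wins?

Last-place votes: Liam 12, Priya 5, Ivy 11, Alice 0, Vikram 7.

Alice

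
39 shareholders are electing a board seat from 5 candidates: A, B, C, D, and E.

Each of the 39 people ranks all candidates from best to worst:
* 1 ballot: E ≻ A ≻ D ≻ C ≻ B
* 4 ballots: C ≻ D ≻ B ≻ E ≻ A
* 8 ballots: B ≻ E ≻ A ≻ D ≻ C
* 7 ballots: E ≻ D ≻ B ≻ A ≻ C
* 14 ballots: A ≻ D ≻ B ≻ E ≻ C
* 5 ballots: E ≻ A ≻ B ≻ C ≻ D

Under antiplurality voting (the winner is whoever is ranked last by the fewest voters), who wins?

Last-place votes: A 4, B 1, C 29, D 5, E 0.

E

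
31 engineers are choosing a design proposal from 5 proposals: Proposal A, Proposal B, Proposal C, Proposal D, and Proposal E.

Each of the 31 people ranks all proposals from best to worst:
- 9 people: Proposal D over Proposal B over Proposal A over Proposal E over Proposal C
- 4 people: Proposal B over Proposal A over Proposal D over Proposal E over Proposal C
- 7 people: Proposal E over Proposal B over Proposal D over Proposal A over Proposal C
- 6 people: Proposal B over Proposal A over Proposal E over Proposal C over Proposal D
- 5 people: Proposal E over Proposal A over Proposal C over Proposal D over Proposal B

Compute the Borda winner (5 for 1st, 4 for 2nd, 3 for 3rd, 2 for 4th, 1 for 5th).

Proposal B

Proposal A: 9×3 + 4×4 + 7×2 + 6×4 + 5×4 = 101
Proposal B: 9×4 + 4×5 + 7×4 + 6×5 + 5×1 = 119
Proposal C: 9×1 + 4×1 + 7×1 + 6×2 + 5×3 = 47
Proposal D: 9×5 + 4×3 + 7×3 + 6×1 + 5×2 = 94
Proposal E: 9×2 + 4×2 + 7×5 + 6×3 + 5×5 = 104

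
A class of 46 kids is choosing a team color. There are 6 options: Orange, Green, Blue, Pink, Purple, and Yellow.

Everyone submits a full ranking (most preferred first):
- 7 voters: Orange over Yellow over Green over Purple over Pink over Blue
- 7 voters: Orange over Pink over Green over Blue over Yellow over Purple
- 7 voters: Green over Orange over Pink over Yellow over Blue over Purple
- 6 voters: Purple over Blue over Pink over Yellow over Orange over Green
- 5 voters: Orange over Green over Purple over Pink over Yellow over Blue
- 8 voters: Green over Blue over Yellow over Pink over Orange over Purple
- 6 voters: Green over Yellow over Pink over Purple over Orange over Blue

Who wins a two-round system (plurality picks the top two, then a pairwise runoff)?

Orange

Round 1 first-place votes: Orange 19, Green 21, Blue 0, Pink 0, Purple 6, Yellow 0. Green and Orange advance.
Runoff: Green is ranked above Orange on 21 ballots, Orange above Green on 25.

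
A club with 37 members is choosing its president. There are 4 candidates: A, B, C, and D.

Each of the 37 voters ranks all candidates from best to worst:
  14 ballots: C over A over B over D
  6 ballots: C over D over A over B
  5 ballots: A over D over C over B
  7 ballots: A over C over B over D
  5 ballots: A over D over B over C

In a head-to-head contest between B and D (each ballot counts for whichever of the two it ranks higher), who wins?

B

B is ranked above D on 21 ballots; D above B on 16.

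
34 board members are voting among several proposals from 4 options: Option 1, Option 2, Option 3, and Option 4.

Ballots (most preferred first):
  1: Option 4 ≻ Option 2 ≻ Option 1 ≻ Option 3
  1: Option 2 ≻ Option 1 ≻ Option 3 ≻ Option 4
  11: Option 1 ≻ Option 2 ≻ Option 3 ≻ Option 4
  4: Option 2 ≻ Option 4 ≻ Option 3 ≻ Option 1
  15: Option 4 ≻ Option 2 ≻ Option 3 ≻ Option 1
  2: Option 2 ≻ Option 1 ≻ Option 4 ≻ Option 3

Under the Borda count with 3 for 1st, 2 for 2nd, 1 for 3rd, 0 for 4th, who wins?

Option 2

Option 1: 1×1 + 1×2 + 11×3 + 4×0 + 15×0 + 2×2 = 40
Option 2: 1×2 + 1×3 + 11×2 + 4×3 + 15×2 + 2×3 = 75
Option 3: 1×0 + 1×1 + 11×1 + 4×1 + 15×1 + 2×0 = 31
Option 4: 1×3 + 1×0 + 11×0 + 4×2 + 15×3 + 2×1 = 58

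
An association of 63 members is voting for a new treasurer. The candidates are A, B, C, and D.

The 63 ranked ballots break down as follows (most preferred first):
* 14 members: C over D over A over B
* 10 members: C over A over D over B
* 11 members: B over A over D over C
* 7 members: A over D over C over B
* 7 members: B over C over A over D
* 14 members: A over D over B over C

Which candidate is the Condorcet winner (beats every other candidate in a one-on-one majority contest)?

A

A vs B: 45–18
A vs C: 32–31
A vs D: 49–14
A beats every other candidate.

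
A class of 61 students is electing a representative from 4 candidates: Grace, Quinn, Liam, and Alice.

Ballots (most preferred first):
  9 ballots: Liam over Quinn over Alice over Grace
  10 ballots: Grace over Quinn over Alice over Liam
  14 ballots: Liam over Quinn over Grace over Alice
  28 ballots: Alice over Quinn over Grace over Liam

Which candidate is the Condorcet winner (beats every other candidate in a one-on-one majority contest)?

Quinn vs Grace: 51–10
Quinn vs Liam: 38–23
Quinn vs Alice: 33–28
Quinn beats every other candidate.

Quinn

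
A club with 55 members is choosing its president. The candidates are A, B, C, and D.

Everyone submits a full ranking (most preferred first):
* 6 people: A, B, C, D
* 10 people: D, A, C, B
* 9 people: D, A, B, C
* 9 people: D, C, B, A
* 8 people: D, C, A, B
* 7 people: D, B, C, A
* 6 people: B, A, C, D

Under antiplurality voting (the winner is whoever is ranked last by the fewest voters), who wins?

Last-place votes: A 16, B 18, C 9, D 12.

C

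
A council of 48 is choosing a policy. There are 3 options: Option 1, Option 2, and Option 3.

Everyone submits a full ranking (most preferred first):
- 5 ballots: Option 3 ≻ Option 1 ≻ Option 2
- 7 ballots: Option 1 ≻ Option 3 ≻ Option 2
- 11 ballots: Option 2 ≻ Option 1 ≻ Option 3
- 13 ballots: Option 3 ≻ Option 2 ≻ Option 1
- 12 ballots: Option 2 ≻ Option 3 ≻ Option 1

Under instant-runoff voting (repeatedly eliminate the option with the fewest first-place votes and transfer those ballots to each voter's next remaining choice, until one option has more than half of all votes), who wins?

Round 1: Option 1 7, Option 2 23, Option 3 18. Option 1 eliminated.
Round 2: Option 2 23, Option 3 25. Option 3 has a majority (≥25).

Option 3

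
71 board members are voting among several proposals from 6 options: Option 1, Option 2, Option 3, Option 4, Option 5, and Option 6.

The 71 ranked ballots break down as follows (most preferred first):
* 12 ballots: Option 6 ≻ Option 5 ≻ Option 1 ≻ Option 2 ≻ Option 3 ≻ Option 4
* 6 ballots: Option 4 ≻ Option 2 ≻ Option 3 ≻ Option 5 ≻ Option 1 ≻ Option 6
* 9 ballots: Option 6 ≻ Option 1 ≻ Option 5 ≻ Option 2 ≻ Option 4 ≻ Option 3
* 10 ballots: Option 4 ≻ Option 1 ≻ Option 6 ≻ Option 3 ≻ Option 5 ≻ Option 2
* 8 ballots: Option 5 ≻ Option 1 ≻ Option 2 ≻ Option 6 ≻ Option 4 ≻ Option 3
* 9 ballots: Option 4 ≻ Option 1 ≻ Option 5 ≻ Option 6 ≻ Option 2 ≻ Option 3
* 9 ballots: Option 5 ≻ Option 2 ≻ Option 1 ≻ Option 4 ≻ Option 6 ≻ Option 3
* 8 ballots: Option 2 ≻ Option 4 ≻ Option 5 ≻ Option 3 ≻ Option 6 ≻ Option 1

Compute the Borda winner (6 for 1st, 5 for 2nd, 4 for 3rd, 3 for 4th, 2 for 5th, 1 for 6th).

Option 5

Option 1: 12×4 + 6×2 + 9×5 + 10×5 + 8×5 + 9×5 + 9×4 + 8×1 = 284
Option 2: 12×3 + 6×5 + 9×3 + 10×1 + 8×4 + 9×2 + 9×5 + 8×6 = 246
Option 3: 12×2 + 6×4 + 9×1 + 10×3 + 8×1 + 9×1 + 9×1 + 8×3 = 137
Option 4: 12×1 + 6×6 + 9×2 + 10×6 + 8×2 + 9×6 + 9×3 + 8×5 = 263
Option 5: 12×5 + 6×3 + 9×4 + 10×2 + 8×6 + 9×4 + 9×6 + 8×4 = 304
Option 6: 12×6 + 6×1 + 9×6 + 10×4 + 8×3 + 9×3 + 9×2 + 8×2 = 257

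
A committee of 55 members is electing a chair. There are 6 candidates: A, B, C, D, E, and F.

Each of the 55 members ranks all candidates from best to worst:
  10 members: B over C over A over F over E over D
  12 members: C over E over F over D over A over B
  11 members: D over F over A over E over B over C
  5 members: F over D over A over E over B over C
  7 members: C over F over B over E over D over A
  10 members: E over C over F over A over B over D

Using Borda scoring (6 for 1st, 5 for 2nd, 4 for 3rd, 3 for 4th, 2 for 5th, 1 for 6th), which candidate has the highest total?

A: 10×4 + 12×2 + 11×4 + 5×4 + 7×1 + 10×3 = 165
B: 10×6 + 12×1 + 11×2 + 5×2 + 7×4 + 10×2 = 152
C: 10×5 + 12×6 + 11×1 + 5×1 + 7×6 + 10×5 = 230
D: 10×1 + 12×3 + 11×6 + 5×5 + 7×2 + 10×1 = 161
E: 10×2 + 12×5 + 11×3 + 5×3 + 7×3 + 10×6 = 209
F: 10×3 + 12×4 + 11×5 + 5×6 + 7×5 + 10×4 = 238

F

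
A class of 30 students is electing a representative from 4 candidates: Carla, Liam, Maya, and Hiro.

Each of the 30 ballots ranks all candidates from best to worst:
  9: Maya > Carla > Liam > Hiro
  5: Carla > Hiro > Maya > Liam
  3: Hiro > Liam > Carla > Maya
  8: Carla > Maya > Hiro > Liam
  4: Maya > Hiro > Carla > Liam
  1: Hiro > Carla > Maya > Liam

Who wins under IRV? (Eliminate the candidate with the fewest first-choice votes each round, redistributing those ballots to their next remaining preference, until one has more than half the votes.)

Carla

Round 1: Carla 13, Liam 0, Maya 13, Hiro 4. Liam eliminated.
Round 2: Carla 13, Maya 13, Hiro 4. Hiro eliminated.
Round 3: Carla 17, Maya 13. Carla has a majority (≥16).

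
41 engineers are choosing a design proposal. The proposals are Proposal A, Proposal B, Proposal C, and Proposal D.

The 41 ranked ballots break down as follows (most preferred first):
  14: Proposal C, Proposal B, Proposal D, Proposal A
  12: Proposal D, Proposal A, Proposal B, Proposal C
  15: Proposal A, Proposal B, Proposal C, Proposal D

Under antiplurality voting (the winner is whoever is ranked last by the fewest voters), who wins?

Proposal B

Last-place votes: Proposal A 14, Proposal B 0, Proposal C 12, Proposal D 15.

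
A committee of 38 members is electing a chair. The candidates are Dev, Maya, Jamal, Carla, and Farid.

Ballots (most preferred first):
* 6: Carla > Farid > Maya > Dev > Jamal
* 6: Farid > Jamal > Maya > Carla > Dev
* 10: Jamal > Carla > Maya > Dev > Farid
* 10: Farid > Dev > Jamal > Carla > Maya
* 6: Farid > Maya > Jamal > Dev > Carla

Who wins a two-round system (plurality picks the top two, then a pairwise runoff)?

Farid

Round 1 first-place votes: Dev 0, Maya 0, Jamal 10, Carla 6, Farid 22. Farid and Jamal advance.
Runoff: Farid is ranked above Jamal on 28 ballots, Jamal above Farid on 10.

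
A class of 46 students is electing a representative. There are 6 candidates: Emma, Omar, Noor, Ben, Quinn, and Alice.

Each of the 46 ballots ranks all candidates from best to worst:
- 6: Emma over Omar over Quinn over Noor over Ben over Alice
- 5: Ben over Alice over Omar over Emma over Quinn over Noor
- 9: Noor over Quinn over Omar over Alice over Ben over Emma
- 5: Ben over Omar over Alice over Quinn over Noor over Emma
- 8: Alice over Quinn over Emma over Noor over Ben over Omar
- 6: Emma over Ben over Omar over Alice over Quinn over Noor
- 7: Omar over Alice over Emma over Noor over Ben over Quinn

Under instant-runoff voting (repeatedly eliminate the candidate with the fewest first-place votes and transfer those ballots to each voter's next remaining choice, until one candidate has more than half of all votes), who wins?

Alice

Round 1: Emma 12, Omar 7, Noor 9, Ben 10, Quinn 0, Alice 8. Quinn eliminated.
Round 2: Emma 12, Omar 7, Noor 9, Ben 10, Alice 8. Omar eliminated.
Round 3: Emma 12, Noor 9, Ben 10, Alice 15. Noor eliminated.
Round 4: Emma 12, Ben 10, Alice 24. Alice has a majority (≥24).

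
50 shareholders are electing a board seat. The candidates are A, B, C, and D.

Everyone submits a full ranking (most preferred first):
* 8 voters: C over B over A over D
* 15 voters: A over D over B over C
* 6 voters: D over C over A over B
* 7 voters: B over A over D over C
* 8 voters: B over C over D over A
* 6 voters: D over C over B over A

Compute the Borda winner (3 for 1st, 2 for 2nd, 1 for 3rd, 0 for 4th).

A: 8×1 + 15×3 + 6×1 + 7×2 + 8×0 + 6×0 = 73
B: 8×2 + 15×1 + 6×0 + 7×3 + 8×3 + 6×1 = 82
C: 8×3 + 15×0 + 6×2 + 7×0 + 8×2 + 6×2 = 64
D: 8×0 + 15×2 + 6×3 + 7×1 + 8×1 + 6×3 = 81

B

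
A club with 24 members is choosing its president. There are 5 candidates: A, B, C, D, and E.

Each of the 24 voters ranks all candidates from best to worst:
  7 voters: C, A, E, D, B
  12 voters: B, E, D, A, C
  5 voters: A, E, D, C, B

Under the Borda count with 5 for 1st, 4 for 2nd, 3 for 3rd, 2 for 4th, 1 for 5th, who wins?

E

A: 7×4 + 12×2 + 5×5 = 77
B: 7×1 + 12×5 + 5×1 = 72
C: 7×5 + 12×1 + 5×2 = 57
D: 7×2 + 12×3 + 5×3 = 65
E: 7×3 + 12×4 + 5×4 = 89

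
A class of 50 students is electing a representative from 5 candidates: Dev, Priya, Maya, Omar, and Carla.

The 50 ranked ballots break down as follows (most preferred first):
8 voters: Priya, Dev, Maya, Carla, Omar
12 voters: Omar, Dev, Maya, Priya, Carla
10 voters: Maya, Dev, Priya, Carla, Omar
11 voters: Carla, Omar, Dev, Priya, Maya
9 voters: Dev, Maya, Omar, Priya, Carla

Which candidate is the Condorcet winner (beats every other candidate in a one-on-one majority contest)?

Dev

Dev vs Priya: 42–8
Dev vs Maya: 40–10
Dev vs Omar: 27–23
Dev vs Carla: 39–11
Dev beats every other candidate.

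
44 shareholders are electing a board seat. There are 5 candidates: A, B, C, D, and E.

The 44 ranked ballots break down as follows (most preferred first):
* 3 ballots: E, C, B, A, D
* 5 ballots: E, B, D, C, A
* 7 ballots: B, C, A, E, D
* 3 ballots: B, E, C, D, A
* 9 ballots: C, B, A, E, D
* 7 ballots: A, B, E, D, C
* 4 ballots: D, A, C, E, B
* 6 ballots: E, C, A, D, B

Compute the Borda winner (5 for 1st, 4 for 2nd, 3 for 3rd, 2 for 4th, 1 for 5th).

A: 3×2 + 5×1 + 7×3 + 3×1 + 9×3 + 7×5 + 4×4 + 6×3 = 131
B: 3×3 + 5×4 + 7×5 + 3×5 + 9×4 + 7×4 + 4×1 + 6×1 = 153
C: 3×4 + 5×2 + 7×4 + 3×3 + 9×5 + 7×1 + 4×3 + 6×4 = 147
D: 3×1 + 5×3 + 7×1 + 3×2 + 9×1 + 7×2 + 4×5 + 6×2 = 86
E: 3×5 + 5×5 + 7×2 + 3×4 + 9×2 + 7×3 + 4×2 + 6×5 = 143

B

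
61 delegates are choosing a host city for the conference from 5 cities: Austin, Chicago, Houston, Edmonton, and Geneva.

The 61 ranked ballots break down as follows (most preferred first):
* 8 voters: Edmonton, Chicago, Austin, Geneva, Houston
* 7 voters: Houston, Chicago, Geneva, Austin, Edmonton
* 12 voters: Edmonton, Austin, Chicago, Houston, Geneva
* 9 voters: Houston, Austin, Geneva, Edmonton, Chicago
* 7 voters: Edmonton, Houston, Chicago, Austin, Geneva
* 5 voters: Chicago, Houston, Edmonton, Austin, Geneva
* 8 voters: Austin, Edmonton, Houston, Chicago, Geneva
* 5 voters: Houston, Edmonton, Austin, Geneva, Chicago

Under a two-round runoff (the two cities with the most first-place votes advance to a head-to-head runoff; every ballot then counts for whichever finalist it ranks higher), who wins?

Edmonton

Round 1 first-place votes: Austin 8, Chicago 5, Houston 21, Edmonton 27, Geneva 0. Edmonton and Houston advance.
Runoff: Edmonton is ranked above Houston on 35 ballots, Houston above Edmonton on 26.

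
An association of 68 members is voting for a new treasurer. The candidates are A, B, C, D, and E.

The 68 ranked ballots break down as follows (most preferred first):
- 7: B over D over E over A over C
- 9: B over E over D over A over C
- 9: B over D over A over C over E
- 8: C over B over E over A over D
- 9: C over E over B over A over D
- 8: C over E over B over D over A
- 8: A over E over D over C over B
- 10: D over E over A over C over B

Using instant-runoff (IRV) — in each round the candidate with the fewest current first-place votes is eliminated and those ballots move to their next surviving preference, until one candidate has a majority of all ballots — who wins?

C

Round 1: A 8, B 25, C 25, D 10, E 0. E eliminated.
Round 2: A 8, B 25, C 25, D 10. A eliminated.
Round 3: B 25, C 25, D 18. D eliminated.
Round 4: B 25, C 43. C has a majority (≥35).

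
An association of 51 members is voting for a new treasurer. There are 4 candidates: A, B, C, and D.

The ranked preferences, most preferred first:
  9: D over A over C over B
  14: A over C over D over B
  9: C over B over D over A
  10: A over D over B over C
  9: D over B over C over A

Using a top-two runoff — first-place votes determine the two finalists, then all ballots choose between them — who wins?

D

Round 1 first-place votes: A 24, B 0, C 9, D 18. A and D advance.
Runoff: A is ranked above D on 24 ballots, D above A on 27.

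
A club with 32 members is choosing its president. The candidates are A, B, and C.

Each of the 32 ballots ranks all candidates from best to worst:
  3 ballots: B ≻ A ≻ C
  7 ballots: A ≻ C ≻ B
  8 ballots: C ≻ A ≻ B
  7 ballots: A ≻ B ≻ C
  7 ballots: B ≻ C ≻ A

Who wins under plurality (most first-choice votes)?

First-place votes: A 14, B 10, C 8.

A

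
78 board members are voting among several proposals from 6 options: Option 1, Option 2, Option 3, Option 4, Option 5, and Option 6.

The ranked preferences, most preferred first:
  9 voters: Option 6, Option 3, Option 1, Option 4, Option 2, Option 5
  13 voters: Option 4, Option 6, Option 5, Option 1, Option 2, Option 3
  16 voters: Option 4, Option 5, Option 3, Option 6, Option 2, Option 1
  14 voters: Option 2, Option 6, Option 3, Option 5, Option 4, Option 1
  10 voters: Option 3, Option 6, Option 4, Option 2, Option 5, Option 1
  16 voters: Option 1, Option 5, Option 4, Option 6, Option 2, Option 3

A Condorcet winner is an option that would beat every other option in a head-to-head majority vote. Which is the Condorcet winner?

Option 4 vs Option 1: 53–25
Option 4 vs Option 2: 64–14
Option 4 vs Option 3: 45–33
Option 4 vs Option 5: 48–30
Option 4 vs Option 6: 45–33
Option 4 beats every other option.

Option 4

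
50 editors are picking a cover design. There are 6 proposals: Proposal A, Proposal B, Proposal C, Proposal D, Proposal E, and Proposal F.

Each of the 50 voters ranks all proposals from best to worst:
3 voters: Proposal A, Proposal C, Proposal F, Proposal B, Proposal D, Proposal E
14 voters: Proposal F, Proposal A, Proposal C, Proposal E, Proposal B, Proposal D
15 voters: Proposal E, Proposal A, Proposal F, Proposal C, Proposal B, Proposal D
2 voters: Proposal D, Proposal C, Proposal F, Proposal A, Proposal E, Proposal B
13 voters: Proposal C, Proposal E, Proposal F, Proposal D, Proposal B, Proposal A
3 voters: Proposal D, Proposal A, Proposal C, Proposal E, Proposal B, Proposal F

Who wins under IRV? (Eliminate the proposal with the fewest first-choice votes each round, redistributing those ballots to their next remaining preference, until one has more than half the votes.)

Proposal C

Round 1: Proposal A 3, Proposal B 0, Proposal C 13, Proposal D 5, Proposal E 15, Proposal F 14. Proposal B eliminated.
Round 2: Proposal A 3, Proposal C 13, Proposal D 5, Proposal E 15, Proposal F 14. Proposal A eliminated.
Round 3: Proposal C 16, Proposal D 5, Proposal E 15, Proposal F 14. Proposal D eliminated.
Round 4: Proposal C 21, Proposal E 15, Proposal F 14. Proposal F eliminated.
Round 5: Proposal C 35, Proposal E 15. Proposal C has a majority (≥26).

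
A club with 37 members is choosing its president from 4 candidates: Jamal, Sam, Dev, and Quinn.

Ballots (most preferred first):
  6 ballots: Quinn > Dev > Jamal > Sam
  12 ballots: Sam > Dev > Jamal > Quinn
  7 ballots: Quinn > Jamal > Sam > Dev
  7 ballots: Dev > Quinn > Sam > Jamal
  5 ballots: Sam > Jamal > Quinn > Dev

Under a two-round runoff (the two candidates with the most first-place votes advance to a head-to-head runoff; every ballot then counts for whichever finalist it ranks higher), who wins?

Round 1 first-place votes: Jamal 0, Sam 17, Dev 7, Quinn 13. Sam and Quinn advance.
Runoff: Sam is ranked above Quinn on 17 ballots, Quinn above Sam on 20.

Quinn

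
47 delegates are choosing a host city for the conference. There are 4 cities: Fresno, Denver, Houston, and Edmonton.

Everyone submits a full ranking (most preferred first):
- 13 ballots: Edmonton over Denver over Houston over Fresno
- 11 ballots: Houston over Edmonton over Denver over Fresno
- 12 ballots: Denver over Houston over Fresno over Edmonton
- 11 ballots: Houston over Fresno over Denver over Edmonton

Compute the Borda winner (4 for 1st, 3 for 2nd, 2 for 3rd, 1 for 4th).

Fresno: 13×1 + 11×1 + 12×2 + 11×3 = 81
Denver: 13×3 + 11×2 + 12×4 + 11×2 = 131
Houston: 13×2 + 11×4 + 12×3 + 11×4 = 150
Edmonton: 13×4 + 11×3 + 12×1 + 11×1 = 108

Houston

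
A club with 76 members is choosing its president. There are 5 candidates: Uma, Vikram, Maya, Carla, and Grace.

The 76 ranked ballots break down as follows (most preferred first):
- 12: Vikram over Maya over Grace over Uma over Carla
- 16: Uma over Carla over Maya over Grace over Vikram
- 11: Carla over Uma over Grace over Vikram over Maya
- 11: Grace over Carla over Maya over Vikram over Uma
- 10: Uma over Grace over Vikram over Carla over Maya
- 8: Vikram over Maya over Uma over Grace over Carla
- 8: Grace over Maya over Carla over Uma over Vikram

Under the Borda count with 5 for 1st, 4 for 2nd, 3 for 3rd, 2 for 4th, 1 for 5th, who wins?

Uma: 12×2 + 16×5 + 11×4 + 11×1 + 10×5 + 8×3 + 8×2 = 249
Vikram: 12×5 + 16×1 + 11×2 + 11×2 + 10×3 + 8×5 + 8×1 = 198
Maya: 12×4 + 16×3 + 11×1 + 11×3 + 10×1 + 8×4 + 8×4 = 214
Carla: 12×1 + 16×4 + 11×5 + 11×4 + 10×2 + 8×1 + 8×3 = 227
Grace: 12×3 + 16×2 + 11×3 + 11×5 + 10×4 + 8×2 + 8×5 = 252

Grace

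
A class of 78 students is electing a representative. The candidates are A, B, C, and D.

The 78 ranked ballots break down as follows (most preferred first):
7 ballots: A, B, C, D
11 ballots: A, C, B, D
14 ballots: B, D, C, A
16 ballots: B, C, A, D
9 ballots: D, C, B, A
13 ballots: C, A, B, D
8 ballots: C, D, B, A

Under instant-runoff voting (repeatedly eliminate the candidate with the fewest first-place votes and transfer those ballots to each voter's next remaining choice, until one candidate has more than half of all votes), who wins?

Round 1: A 18, B 30, C 21, D 9. D eliminated.
Round 2: A 18, B 30, C 30. A eliminated.
Round 3: B 37, C 41. C has a majority (≥40).

C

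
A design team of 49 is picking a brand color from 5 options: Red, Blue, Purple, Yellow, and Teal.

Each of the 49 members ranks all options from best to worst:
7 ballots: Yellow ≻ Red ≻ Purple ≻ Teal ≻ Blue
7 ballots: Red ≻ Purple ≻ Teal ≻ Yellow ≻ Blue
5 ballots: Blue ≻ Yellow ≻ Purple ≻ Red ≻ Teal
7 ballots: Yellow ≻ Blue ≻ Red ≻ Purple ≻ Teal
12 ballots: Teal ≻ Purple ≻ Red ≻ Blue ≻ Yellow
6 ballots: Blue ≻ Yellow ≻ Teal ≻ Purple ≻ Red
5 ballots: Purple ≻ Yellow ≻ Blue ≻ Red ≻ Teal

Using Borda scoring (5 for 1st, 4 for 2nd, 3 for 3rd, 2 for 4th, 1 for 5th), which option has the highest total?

Red: 7×4 + 7×5 + 5×2 + 7×3 + 12×3 + 6×1 + 5×2 = 146
Blue: 7×1 + 7×1 + 5×5 + 7×4 + 12×2 + 6×5 + 5×3 = 136
Purple: 7×3 + 7×4 + 5×3 + 7×2 + 12×4 + 6×2 + 5×5 = 163
Yellow: 7×5 + 7×2 + 5×4 + 7×5 + 12×1 + 6×4 + 5×4 = 160
Teal: 7×2 + 7×3 + 5×1 + 7×1 + 12×5 + 6×3 + 5×1 = 130

Purple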